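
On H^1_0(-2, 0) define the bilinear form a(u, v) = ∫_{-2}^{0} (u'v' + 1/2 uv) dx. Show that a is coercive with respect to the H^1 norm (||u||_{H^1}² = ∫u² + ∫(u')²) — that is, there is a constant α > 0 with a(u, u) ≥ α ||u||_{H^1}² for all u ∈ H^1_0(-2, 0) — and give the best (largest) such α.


α = (2 + π^2)/(4 + π^2)

Coercivity of a(·,·) on H^1_0(-2, 0) means a(u, u) ≥ α ||u||_{H^1}² for every u ∈ H^1_0.
The interval has length L = 2, and Poincaré/coercivity depend only on L. Here a(u, u) = ∫(u')² + (1/2)·∫u².
Here 0 < c = 1/2 < 1. The condition a(u,u) ≥ α||u||_{H^1}² reads (1−α)∫(u')² ≥ (α−c)∫u². Any admissible α is ≤ 1 (rapidly oscillating u have ∫u²/∫(u')² → 0), and α = 1 would force 0 ≥ (1−c)∫u², impossible since c < 1; so 1−α > 0. By the sharp Poincaré inequality on H^1_0 of an interval of length L, ∫(u')² ≥ (π/L)²∫u² with equality for the first sine mode sin(π(x−x₀)/L) (x₀ the left endpoint), so the inequality holds for all u iff (1−α)(π/L)² ≥ α − c, i.e. α ≤ ((π/L)² + c)/((π/L)² + 1) = (1 + c(L/π)²)/(1 + (L/π)²). With (π/L)² = π^2/4 and c = 1/2, the largest admissible constant is α = ((π/L)² + c)/((π/L)² + 1).
Simplifying, α = (2 + π^2)/(4 + π^2).


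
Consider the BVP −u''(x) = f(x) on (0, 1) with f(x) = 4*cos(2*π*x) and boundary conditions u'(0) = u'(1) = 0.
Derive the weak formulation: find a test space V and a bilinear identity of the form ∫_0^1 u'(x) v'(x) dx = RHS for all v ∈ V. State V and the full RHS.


V = H^1(0, 1) (no boundary constraint on v; u is determined up to an additive constant); weak form: ∫_0^1 u'v' dx = ∫_0^1 (4*cos(2*π*x)) v dx for all v ∈ V.

Multiply both sides by a test function v and integrate from 0 to 1:
  ∫_0^1 −u''(x) v(x) dx = ∫_0^1 f(x) v(x) dx.
Integrate the LHS by parts once:
  ∫_0^1 −u'' v dx = −[u'(x) v(x)]_0^1 + ∫_0^1 u'(x) v'(x) dx.
Thus ∫_0^1 u'(x) v'(x) dx = ∫_0^1 f(x) v(x) dx + [u'(x) v(x)]_0^1.
Choose V so that boundary terms are either known or forced to vanish.
u has homogeneous Neumann: u'(0) = u'(1) = 0. So [u' v]_0^1 = 0·v(1) − 0·v(0) = 0 for any v; take V = H^1(0, 1).
Weak formulation: find u (satisfying any essential BC) such that ∫_0^1 u'(x) v'(x) dx = ∫_0^1 f v dx for all v ∈ V (homogeneous Neumann, so boundary terms vanish).
Substituting f(x) = 4*cos(2*π*x), the right-hand side is ∫_0^1 (4*cos(2*π*x)) v dx.
Compatibility check (pure Neumann): taking v ≡ 1 ∈ V gives 0 = ∫_0^1 f dx + (0) − (0), i.e. ∫_0^1 f dx must equal u'(0) − u'(1) = 0. Indeed ∫_0^1 (4*cos(2*π*x)) dx = 0, so the data are compatible. The solution is then unique only up to an additive constant (fix it e.g. by requiring ∫_0^1 u dx = 0).


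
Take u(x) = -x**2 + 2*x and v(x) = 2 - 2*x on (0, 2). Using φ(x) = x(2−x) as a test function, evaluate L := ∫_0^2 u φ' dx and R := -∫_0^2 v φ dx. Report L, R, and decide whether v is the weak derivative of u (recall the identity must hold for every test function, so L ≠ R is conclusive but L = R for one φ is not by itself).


LHS = 0, RHS = 0. Yes, v = u' weakly.

u(x) = -x**2 + 2*x, classical derivative u'(x) = 2 - 2*x.
φ(x) = x(2−x), so φ'(x) = 2 - 2*x.
Note φ(0) = φ(2) = 0, so the boundary term u·φ vanishes.
LHS = ∫_0^2 u(x) φ'(x) dx = ∫_0^2 (2*x^3 - 6*x^2 + 4*x) dx. Term by term:
  ∫_0^2 2*x^3 dx = 8;  ∫_0^2 -6*x^2 dx = -16;  ∫_0^2 4*x dx = 8.
Sum: 8 − 16 + 8 = 0.
So LHS = 0.
∫_0^2 v(x) φ(x) dx = ∫_0^2 (2*x^3 - 6*x^2 + 4*x) dx. Term by term:
  ∫_0^2 2*x^3 dx = 8;  ∫_0^2 -6*x^2 dx = -16;  ∫_0^2 4*x dx = 8.
Sum: 8 − 16 + 8 = 0.
So RHS = -∫_0^2 v(x) φ(x) dx = 0.
LHS = RHS, so the identity holds for this test φ.
Moreover u is smooth here and v(x) = u'(x) = 2 - 2*x pointwise, so the identity holds for every test function. Hence v is the weak derivative of u.


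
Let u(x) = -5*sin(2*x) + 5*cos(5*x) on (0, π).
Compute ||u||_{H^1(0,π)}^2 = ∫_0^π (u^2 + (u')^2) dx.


||u||_{H^1(0,π)}^2 = 5200/21 + 775*π/2

u'(x) = -25*sin(5*x) - 10*cos(2*x).
Expand u² and (u')² and integrate term by term on (0, π), using: for integers n ≥ 1, ∫_0^π sin²(nx) dx = ∫_0^π cos²(nx) dx = π/2; for n ≠ n', ∫_0^π sin(nx)sin(n'x) dx = ∫_0^π cos(nx)cos(n'x) dx = 0; and by product-to-sum, ∫_0^π sin(nx)cos(n'x) dx = ½∫_0^π [sin((n+n')x) + sin((n−n')x)] dx, which is 0 when n+n' is even and 2n/(n²−n'²) when n+n' is odd (it need not vanish on (0, π)).
  u² squared terms: (-5)²·∫sin(2x)² dx = 25·π/2 = 25*π/2;  (5)²·∫cos(5x)² dx = 25·π/2 = 25*π/2.
  u² cross terms: 2·(-5)·(5)·∫sin(2x)·cos(5x) dx = -50·(-4/21) = 200/21.
  So ∫_0^π u² dx = 25*π/2 + 25*π/2 + 200/21 = 200/21 + 25*π.
  (u')² squared terms: (-25)²·∫sin(5x)² dx = 625·π/2 = 625*π/2;  (-10)²·∫cos(2x)² dx = 100·π/2 = 50*π.
  (u')² cross terms: 2·(-25)·(-10)·∫sin(5x)·cos(2x) dx = 500·(10/21) = 5000/21.
  So ∫_0^π (u')² dx = 625*π/2 + 50*π + 5000/21 = 5000/21 + 725*π/2.
||u||_{H^1}^2 = (200/21 + 25*π) + (5000/21 + 725*π/2) = 5200/21 + 775*π/2.


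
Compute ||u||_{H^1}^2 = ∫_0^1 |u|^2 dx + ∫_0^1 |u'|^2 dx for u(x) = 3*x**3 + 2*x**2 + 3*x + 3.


||u||_{H^1}^2 = 24931/210

The H^1 norm (squared) on an interval (0, L) is
  ||u||_{H^1}^2 = ∫_0^L u(x)^2 dx + ∫_0^L u'(x)^2 dx.
Compute u'(x) = 9*x**2 + 4*x + 3.
Then u(x)^2 = 9*x**6 + 12*x**5 + 22*x**4 + 30*x**3 + 21*x**2 + 18*x + 9 and u'(x)^2 = 81*x**4 + 72*x**3 + 70*x**2 + 24*x + 9.
Integrate each monomial from 0 to 1 using ∫_0^1 c·x^n dx = c·1^(n+1)/(n+1):
  ∫_0^1 u(x)^2 dx = ∫_0^1 (9*x^6 + 12*x^5 + 22*x^4 + 30*x^3 + 21*x^2 + 18*x + 9) dx. Term by term:
    ∫_0^1 9*x^6 dx = 9/7;  ∫_0^1 12*x^5 dx = 2;  ∫_0^1 22*x^4 dx = 22/5;
    ∫_0^1 30*x^3 dx = 15/2;  ∫_0^1 21*x^2 dx = 7;  ∫_0^1 18*x dx = 9;
    ∫_0^1 9 dx = 9.
  Sum: 9/7 + 2 + 22/5 + 15/2 + 7 + 9 + 9 = 2813/70.
  ∫_0^1 u'(x)^2 dx = ∫_0^1 (81*x^4 + 72*x^3 + 70*x^2 + 24*x + 9) dx. Term by term:
    ∫_0^1 81*x^4 dx = 81/5;  ∫_0^1 72*x^3 dx = 18;  ∫_0^1 70*x^2 dx = 70/3;
    ∫_0^1 24*x dx = 12;  ∫_0^1 9 dx = 9.
  Sum: 81/5 + 18 + 70/3 + 12 + 9 = 1178/15.
Adding: ||u||_{H^1}^2 = 2813/70 + 1178/15 = 24931/210.


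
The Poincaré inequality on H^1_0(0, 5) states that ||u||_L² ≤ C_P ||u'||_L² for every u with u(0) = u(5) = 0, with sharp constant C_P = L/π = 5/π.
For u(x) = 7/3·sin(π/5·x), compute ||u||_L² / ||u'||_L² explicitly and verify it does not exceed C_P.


||u||_L² / ||u'||_L² = 5/π = C_P.

u(x) = 7/3·sin(π/5·x), so u'(x) = 7*π*cos(π*x/5)/15.
Writing u(x) = A·sin(kπx/L) with A = 7/3 and k = 1, use ∫_0^L sin²(kπx/L) dx = L/2 and ∫_0^L cos²(kπx/L) dx = L/2.
u² = 49/9·sin²(π/5·x) and (u')² = 49*π^2/225·cos²(π/5·x), and each of sin², cos² integrates to L/2 = 5/2 over (0, 5).
∫_0^5 u² dx = 245/18, so ||u||_L² = 7*sqrt(10)/6.
∫_0^5 (u')² dx = 49*π^2/90, so ||u'||_L² = 7*sqrt(10)*π/30.
Ratio ||u||_L² / ||u'||_L² = 5/π.
Sharp Poincaré constant on H^1_0(0, 5) is C_P = L/π = 5/π, achieved by sin(π/5·x).
This is the k = 1 eigenfunction (up to amplitude), so the ratio equals the sharp Poincaré constant exactly.


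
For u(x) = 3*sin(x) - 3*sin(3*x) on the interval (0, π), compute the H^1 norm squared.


||u||_{H^1(0,π)}^2 = 54*π

u'(x) = 3*cos(x) - 9*cos(3*x).
Expand u² and (u')² and integrate term by term on (0, π), using: for integers n ≥ 1, ∫_0^π sin²(nx) dx = ∫_0^π cos²(nx) dx = π/2; for n ≠ n', ∫_0^π sin(nx)sin(n'x) dx = ∫_0^π cos(nx)cos(n'x) dx = 0; and by product-to-sum, ∫_0^π sin(nx)cos(n'x) dx = ½∫_0^π [sin((n+n')x) + sin((n−n')x)] dx, which is 0 when n+n' is even and 2n/(n²−n'²) when n+n' is odd (it need not vanish on (0, π)).
  u² squared terms: (-3)²·∫sin(3x)² dx = 9·π/2 = 9*π/2;  (3)²·∫sin(x)² dx = 9·π/2 = 9*π/2.
  u² cross terms: 2·(-3)·(3)·∫sin(3x)·sin(x) dx = -18·(0) = 0.
  So ∫_0^π u² dx = 9*π/2 + 9*π/2 + 0 = 9*π.
  (u')² squared terms: (-9)²·∫cos(3x)² dx = 81·π/2 = 81*π/2;  (3)²·∫cos(x)² dx = 9·π/2 = 9*π/2.
  (u')² cross terms: 2·(-9)·(3)·∫cos(3x)·cos(x) dx = -54·(0) = 0.
  So ∫_0^π (u')² dx = 81*π/2 + 9*π/2 + 0 = 45*π.
||u||_{H^1}^2 = (9*π) + (45*π) = 54*π.


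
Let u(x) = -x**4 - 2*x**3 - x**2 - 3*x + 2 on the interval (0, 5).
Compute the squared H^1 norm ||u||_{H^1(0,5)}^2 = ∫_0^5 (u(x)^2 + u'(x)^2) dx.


||u||_{H^1}^2 = 53937845/63

The H^1 norm (squared) on an interval (0, L) is
  ||u||_{H^1}^2 = ∫_0^L u(x)^2 dx + ∫_0^L u'(x)^2 dx.
Compute u'(x) = -4*x**3 - 6*x**2 - 2*x - 3.
Then u(x)^2 = x**8 + 4*x**7 + 6*x**6 + 10*x**5 + 9*x**4 - 2*x**3 + 5*x**2 - 12*x + 4 and u'(x)^2 = 16*x**6 + 48*x**5 + 52*x**4 + 48*x**3 + 40*x**2 + 12*x + 9.
Integrate each monomial from 0 to 5 using ∫_0^5 c·x^n dx = c·5^(n+1)/(n+1):
  ∫_0^5 u(x)^2 dx = ∫_0^5 (x^8 + 4*x^7 + 6*x^6 + 10*x^5 + 9*x^4 - 2*x^3 + 5*x^2 - 12*x + 4) dx. Term by term:
    ∫_0^5 x^8 dx = 1953125/9;  ∫_0^5 4*x^7 dx = 390625/2;  ∫_0^5 6*x^6 dx = 468750/7;
    ∫_0^5 10*x^5 dx = 78125/3;  ∫_0^5 9*x^4 dx = 5625;  ∫_0^5 -2*x^3 dx = -625/2;
    ∫_0^5 5*x^2 dx = 625/3;  ∫_0^5 -12*x dx = -150;  ∫_0^5 4 dx = 20.
  Sum: 1953125/9 + 390625/2 + 468750/7 + 78125/3 + 5625 − 625/2 + 625/3 − 150 + 20 = 32175560/63.
  ∫_0^5 u'(x)^2 dx = ∫_0^5 (16*x^6 + 48*x^5 + 52*x^4 + 48*x^3 + 40*x^2 + 12*x + 9) dx. Term by term:
    ∫_0^5 16*x^6 dx = 1250000/7;  ∫_0^5 48*x^5 dx = 125000;  ∫_0^5 52*x^4 dx = 32500;
    ∫_0^5 48*x^3 dx = 7500;  ∫_0^5 40*x^2 dx = 5000/3;  ∫_0^5 12*x dx = 150;
    ∫_0^5 9 dx = 45.
  Sum: 1250000/7 + 125000 + 32500 + 7500 + 5000/3 + 150 + 45 = 7254095/21.
Adding: ||u||_{H^1}^2 = 32175560/63 + 7254095/21 = 53937845/63.


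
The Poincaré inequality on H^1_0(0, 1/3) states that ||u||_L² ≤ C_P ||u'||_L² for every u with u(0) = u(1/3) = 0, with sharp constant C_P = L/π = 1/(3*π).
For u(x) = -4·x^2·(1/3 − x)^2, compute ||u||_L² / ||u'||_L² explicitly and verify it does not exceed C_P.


||u||_L² / ||u'||_L² = sqrt(3)/18 < C_P = 1/(3*π).

u(x) = -4·x^2·(1/3 − x)^2, so u'(x) = 8*x*(-18*x^2 + 9*x - 1)/9.
u(x) = -4·x^2·(1/3 − x)^2 vanishes at x = 0 and x = 1/3, so u ∈ H^1_0(0, 1/3). Differentiate via the product rule and integrate the resulting polynomials term by term.
  ∫_0^1/3 u² dx = ∫_0^1/3 (16*x^8 - 64*x^7/3 + 32*x^6/3 - 64*x^5/27 + 16*x^4/81) dx. Term by term:
    ∫_0^1/3 16*x^8 dx = 16/177147;  ∫_0^1/3 -64*x^7/3 dx = -8/19683;  ∫_0^1/3 32*x^6/3 dx = 32/45927;
    ∫_0^1/3 -64*x^5/27 dx = -32/59049;  ∫_0^1/3 16*x^4/81 dx = 16/98415.
  Sum: 16/177147 − 8/19683 + 32/45927 − 32/59049 + 16/98415 = 8/6200145.
  ∫_0^1/3 (u')² dx = ∫_0^1/3 (256*x^6 - 256*x^5 + 832*x^4/9 - 128*x^3/9 + 64*x^2/81) dx. Term by term:
    ∫_0^1/3 256*x^6 dx = 256/15309;  ∫_0^1/3 -256*x^5 dx = -128/2187;  ∫_0^1/3 832*x^4/9 dx = 832/10935;
    ∫_0^1/3 -128*x^3/9 dx = -32/729;  ∫_0^1/3 64*x^2/81 dx = 64/6561.
  Sum: 256/15309 − 128/2187 + 832/10935 − 32/729 + 64/6561 = 32/229635.
∫_0^1/3 u² dx = 8/6200145, so ||u||_L² = 2*sqrt(210)/25515.
∫_0^1/3 (u')² dx = 32/229635, so ||u'||_L² = 4*sqrt(70)/2835.
Ratio ||u||_L² / ||u'||_L² = sqrt(3)/18.
Sharp Poincaré constant on H^1_0(0, 1/3) is C_P = L/π = 1/(3*π), achieved by sin(3*π·x).
A polynomial bump cannot attain the sharp Poincaré constant (only the first sine eigenfunction does), so the ratio is strictly less than C_P, consistent with ||u||_L² ≤ C_P ||u'||_L².


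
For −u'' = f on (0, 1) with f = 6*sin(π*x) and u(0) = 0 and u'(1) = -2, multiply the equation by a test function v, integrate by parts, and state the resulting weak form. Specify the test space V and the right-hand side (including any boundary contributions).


V = {v ∈ H^1(0, 1) : v(0) = 0} (test functions vanish at x = 0 where u is specified); weak form: ∫_0^1 u'v' dx = ∫_0^1 (6*sin(π*x)) v dx − 2·v(1) for all v ∈ V.

Multiply both sides by a test function v and integrate from 0 to 1:
  ∫_0^1 −u''(x) v(x) dx = ∫_0^1 f(x) v(x) dx.
Integrate the LHS by parts once:
  ∫_0^1 −u'' v dx = −[u'(x) v(x)]_0^1 + ∫_0^1 u'(x) v'(x) dx.
Thus ∫_0^1 u'(x) v'(x) dx = ∫_0^1 f(x) v(x) dx + [u'(x) v(x)]_0^1.
Choose V so that boundary terms are either known or forced to vanish.
Mixed BC: u(0) = 0 (Dirichlet) and u'(1) = -2 (Neumann). Define V = {v ∈ H^1(0, 1) : v(0) = 0}. Then [u' v]_0^1 = u'(1)·v(1) − u'(0)·0 = − 2·v(1).
Weak formulation: find u (satisfying any essential BC) such that ∫_0^1 u'(x) v'(x) dx = ∫_0^1 f v dx − 2·v(1) for all v ∈ V (Dirichlet at 0 absorbed into V; Neumann datum at x = 1 contributes the boundary term).
Substituting f(x) = 6*sin(π*x), the right-hand side is ∫_0^1 (6*sin(π*x)) v dx − 2·v(1).


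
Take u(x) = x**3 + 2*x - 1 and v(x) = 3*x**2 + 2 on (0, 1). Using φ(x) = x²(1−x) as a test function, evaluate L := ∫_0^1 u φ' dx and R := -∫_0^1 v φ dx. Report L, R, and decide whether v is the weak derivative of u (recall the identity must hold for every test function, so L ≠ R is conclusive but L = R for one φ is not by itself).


LHS = -4/15, RHS = -4/15. Yes, v = u' weakly.

u(x) = x**3 + 2*x - 1, classical derivative u'(x) = 3*x**2 + 2.
φ(x) = x²(1−x), so φ'(x) = x*(2 - 3*x).
Note φ(0) = φ(1) = 0, so the boundary term u·φ vanishes.
LHS = ∫_0^1 u(x) φ'(x) dx = ∫_0^1 (-3*x^5 + 2*x^4 - 6*x^3 + 7*x^2 - 2*x) dx. Term by term:
  ∫_0^1 -3*x^5 dx = -1/2;  ∫_0^1 2*x^4 dx = 2/5;  ∫_0^1 -6*x^3 dx = -3/2;
  ∫_0^1 7*x^2 dx = 7/3;  ∫_0^1 -2*x dx = -1.
Sum: -1/2 + 2/5 − 3/2 + 7/3 − 1 = -4/15.
So LHS = -4/15.
∫_0^1 v(x) φ(x) dx = ∫_0^1 (-3*x^5 + 3*x^4 - 2*x^3 + 2*x^2) dx. Term by term:
  ∫_0^1 -3*x^5 dx = -1/2;  ∫_0^1 3*x^4 dx = 3/5;  ∫_0^1 -2*x^3 dx = -1/2;
  ∫_0^1 2*x^2 dx = 2/3.
Sum: -1/2 + 3/5 − 1/2 + 2/3 = 4/15.
So RHS = -∫_0^1 v(x) φ(x) dx = -4/15.
LHS = RHS, so the identity holds for this test φ.
Moreover u is smooth here and v(x) = u'(x) = 3*x**2 + 2 pointwise, so the identity holds for every test function. Hence v is the weak derivative of u.


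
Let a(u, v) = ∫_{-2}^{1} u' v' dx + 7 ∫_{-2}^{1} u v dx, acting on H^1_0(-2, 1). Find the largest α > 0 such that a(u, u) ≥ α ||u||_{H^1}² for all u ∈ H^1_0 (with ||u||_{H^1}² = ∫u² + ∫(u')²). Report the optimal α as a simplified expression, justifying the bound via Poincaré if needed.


α = 1

Coercivity of a(·,·) on H^1_0(-2, 1) means a(u, u) ≥ α ||u||_{H^1}² for every u ∈ H^1_0.
The interval has length L = 3, and Poincaré/coercivity depend only on L. Here a(u, u) = ∫(u')² + (7)·∫u².
Here c = 7 ≥ 1, so a(u,u) = ∫(u')² + c∫u² ≥ ∫(u')² + ∫u² = ||u||_{H^1}², i.e. α = 1 works. No larger α is possible: a(u,u) ≥ α||u||_{H^1}² means (1−α)∫(u')² ≥ (α−c)∫u², and for the modes u_n = sin(nπ(x−x₀)/L) (x₀ the left endpoint) one has ∫u_n²/∫(u_n')² = (L/(nπ))² → 0, so a(u_n,u_n)/||u_n||_{H^1}² → 1. Hence the optimal constant is α = 1.
Therefore α = 1.


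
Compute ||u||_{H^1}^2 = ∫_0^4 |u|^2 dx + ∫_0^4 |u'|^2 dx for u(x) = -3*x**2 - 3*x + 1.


||u||_{H^1}^2 = 20536/5

The H^1 norm (squared) on an interval (0, L) is
  ||u||_{H^1}^2 = ∫_0^L u(x)^2 dx + ∫_0^L u'(x)^2 dx.
Compute u'(x) = -6*x - 3.
Then u(x)^2 = 9*x**4 + 18*x**3 + 3*x**2 - 6*x + 1 and u'(x)^2 = 36*x**2 + 36*x + 9.
Integrate each monomial from 0 to 4 using ∫_0^4 c·x^n dx = c·4^(n+1)/(n+1):
  ∫_0^4 u(x)^2 dx = ∫_0^4 (9*x^4 + 18*x^3 + 3*x^2 - 6*x + 1) dx. Term by term:
    ∫_0^4 9*x^4 dx = 9216/5;  ∫_0^4 18*x^3 dx = 1152;  ∫_0^4 3*x^2 dx = 64;
    ∫_0^4 -6*x dx = -48;  ∫_0^4 1 dx = 4.
  Sum: 9216/5 + 1152 + 64 − 48 + 4 = 15076/5.
  ∫_0^4 u'(x)^2 dx = ∫_0^4 (36*x^2 + 36*x + 9) dx. Term by term:
    ∫_0^4 36*x^2 dx = 768;  ∫_0^4 36*x dx = 288;  ∫_0^4 9 dx = 36.
  Sum: 768 + 288 + 36 = 1092.
Adding: ||u||_{H^1}^2 = 15076/5 + 1092 = 20536/5.


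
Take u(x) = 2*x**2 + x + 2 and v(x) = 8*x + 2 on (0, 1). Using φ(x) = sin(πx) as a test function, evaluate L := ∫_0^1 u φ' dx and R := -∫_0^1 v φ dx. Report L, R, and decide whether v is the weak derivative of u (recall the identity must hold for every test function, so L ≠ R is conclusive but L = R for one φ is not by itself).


LHS = -6/π, RHS = -12/π. No, v is not the weak derivative of u.

u(x) = 2*x**2 + x + 2, classical derivative u'(x) = 4*x + 1.
φ(x) = sin(πx), so φ'(x) = π*cos(π*x).
Note φ(0) = φ(1) = 0, so the boundary term u·φ vanishes.
LHS = ∫_0^1 u(x) φ'(x) dx = ∫_0^1 (2*π*x^2*cos(π*x) + π*x*cos(π*x) + 2*π*cos(π*x)) dx. Term by term:
  ∫_0^1 2*π*cos(π*x) dx = 0;  ∫_0^1 π*x*cos(π*x) dx = -2/π;  ∫_0^1 2*π*x^2*cos(π*x) dx = -4/π.
Sum: 0 − 2/π − 4/π = -6/π.
So LHS = -6/π.
∫_0^1 v(x) φ(x) dx = ∫_0^1 (8*x*sin(π*x) + 2*sin(π*x)) dx. Term by term:
  ∫_0^1 2*sin(π*x) dx = 4/π;  ∫_0^1 8*x*sin(π*x) dx = 8/π.
Sum: 4/π + 8/π = 12/π.
So RHS = -∫_0^1 v(x) φ(x) dx = -12/π.
LHS − RHS = 6/π ≠ 0, so the identity fails.
(For a valid weak derivative the identity must hold for EVERY test function, in particular this one. The failure shows v is NOT the weak derivative of u.)
Correct weak derivative would be u'(x) = 4*x + 1.


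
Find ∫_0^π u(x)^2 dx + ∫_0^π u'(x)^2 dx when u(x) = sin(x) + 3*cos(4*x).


||u||_{H^1(0,π)}^2 = -68/5 + 155*π/2

u'(x) = -12*sin(4*x) + cos(x).
Expand u² and (u')² and integrate term by term on (0, π), using: for integers n ≥ 1, ∫_0^π sin²(nx) dx = ∫_0^π cos²(nx) dx = π/2; for n ≠ n', ∫_0^π sin(nx)sin(n'x) dx = ∫_0^π cos(nx)cos(n'x) dx = 0; and by product-to-sum, ∫_0^π sin(nx)cos(n'x) dx = ½∫_0^π [sin((n+n')x) + sin((n−n')x)] dx, which is 0 when n+n' is even and 2n/(n²−n'²) when n+n' is odd (it need not vanish on (0, π)).
  u² squared terms: (3)²·∫cos(4x)² dx = 9·π/2 = 9*π/2;  (1)²·∫sin(x)² dx = 1·π/2 = π/2.
  u² cross terms: 2·(3)·(1)·∫cos(4x)·sin(x) dx = 6·(-2/15) = -4/5.
  So ∫_0^π u² dx = 9*π/2 + π/2 − 4/5 = -4/5 + 5*π.
  (u')² squared terms: (-12)²·∫sin(4x)² dx = 144·π/2 = 72*π;  (1)²·∫cos(x)² dx = 1·π/2 = π/2.
  (u')² cross terms: 2·(-12)·(1)·∫sin(4x)·cos(x) dx = -24·(8/15) = -64/5.
  So ∫_0^π (u')² dx = 72*π + π/2 − 64/5 = -64/5 + 145*π/2.
||u||_{H^1}^2 = (-4/5 + 5*π) + (-64/5 + 145*π/2) = -68/5 + 155*π/2.


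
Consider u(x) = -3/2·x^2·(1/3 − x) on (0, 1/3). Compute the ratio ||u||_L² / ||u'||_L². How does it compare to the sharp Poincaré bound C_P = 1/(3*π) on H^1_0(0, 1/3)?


||u||_L² / ||u'||_L² = sqrt(14)/42 < C_P = 1/(3*π).

u(x) = -3/2·x^2·(1/3 − x), so u'(x) = x*(9*x - 2)/2.
u(x) = -3/2·x^2·(1/3 − x) vanishes at x = 0 and x = 1/3, so u ∈ H^1_0(0, 1/3). Differentiate via the product rule and integrate the resulting polynomials term by term.
  ∫_0^1/3 u² dx = ∫_0^1/3 (9*x^6/4 - 3*x^5/2 + x^4/4) dx. Term by term:
    ∫_0^1/3 9*x^6/4 dx = 1/6804;  ∫_0^1/3 -3*x^5/2 dx = -1/2916;  ∫_0^1/3 x^4/4 dx = 1/4860.
  Sum: 1/6804 − 1/2916 + 1/4860 = 1/102060.
  ∫_0^1/3 (u')² dx = ∫_0^1/3 (81*x^4/4 - 9*x^3 + x^2) dx. Term by term:
    ∫_0^1/3 81*x^4/4 dx = 1/60;  ∫_0^1/3 -9*x^3 dx = -1/36;  ∫_0^1/3 x^2 dx = 1/81.
  Sum: 1/60 − 1/36 + 1/81 = 1/810.
∫_0^1/3 u² dx = 1/102060, so ||u||_L² = sqrt(35)/1890.
∫_0^1/3 (u')² dx = 1/810, so ||u'||_L² = sqrt(10)/90.
Ratio ||u||_L² / ||u'||_L² = sqrt(14)/42.
Sharp Poincaré constant on H^1_0(0, 1/3) is C_P = L/π = 1/(3*π), achieved by sin(3*π·x).
A polynomial bump cannot attain the sharp Poincaré constant (only the first sine eigenfunction does), so the ratio is strictly less than C_P, consistent with ||u||_L² ≤ C_P ||u'||_L².


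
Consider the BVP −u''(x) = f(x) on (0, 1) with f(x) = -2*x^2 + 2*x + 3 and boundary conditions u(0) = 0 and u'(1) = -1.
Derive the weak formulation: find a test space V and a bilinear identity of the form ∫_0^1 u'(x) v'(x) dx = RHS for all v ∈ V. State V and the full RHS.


V = {v ∈ H^1(0, 1) : v(0) = 0} (test functions vanish at x = 0 where u is specified); weak form: ∫_0^1 u'v' dx = ∫_0^1 (-2*x^2 + 2*x + 3) v dx − v(1) for all v ∈ V.

Multiply both sides by a test function v and integrate from 0 to 1:
  ∫_0^1 −u''(x) v(x) dx = ∫_0^1 f(x) v(x) dx.
Integrate the LHS by parts once:
  ∫_0^1 −u'' v dx = −[u'(x) v(x)]_0^1 + ∫_0^1 u'(x) v'(x) dx.
Thus ∫_0^1 u'(x) v'(x) dx = ∫_0^1 f(x) v(x) dx + [u'(x) v(x)]_0^1.
Choose V so that boundary terms are either known or forced to vanish.
Mixed BC: u(0) = 0 (Dirichlet) and u'(1) = -1 (Neumann). Define V = {v ∈ H^1(0, 1) : v(0) = 0}. Then [u' v]_0^1 = u'(1)·v(1) − u'(0)·0 = − v(1).
Weak formulation: find u (satisfying any essential BC) such that ∫_0^1 u'(x) v'(x) dx = ∫_0^1 f v dx − v(1) for all v ∈ V (Dirichlet at 0 absorbed into V; Neumann datum at x = 1 contributes the boundary term).
Substituting f(x) = -2*x^2 + 2*x + 3, the right-hand side is ∫_0^1 (-2*x^2 + 2*x + 3) v dx − v(1).


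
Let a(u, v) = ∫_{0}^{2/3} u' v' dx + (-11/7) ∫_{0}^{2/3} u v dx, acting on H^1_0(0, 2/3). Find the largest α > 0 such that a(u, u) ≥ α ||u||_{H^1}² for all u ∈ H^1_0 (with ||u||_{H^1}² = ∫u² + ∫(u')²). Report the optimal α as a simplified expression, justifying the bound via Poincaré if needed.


α = (-44 + 63*π^2)/(7*(4 + 9*π^2))

Coercivity of a(·,·) on H^1_0(0, 2/3) means a(u, u) ≥ α ||u||_{H^1}² for every u ∈ H^1_0.
The interval has length L = 2/3, and Poincaré/coercivity depend only on L. Here a(u, u) = ∫(u')² + (-11/7)·∫u².
Here c = -11/7 < 0 with |c| < (π/L)² = 9*π^2/4, so coercivity still holds. The condition a(u,u) ≥ α||u||_{H^1}² reads (1−α)∫(u')² ≥ (α−c)∫u². Any admissible α is ≤ 1 (rapidly oscillating u have ∫u²/∫(u')² → 0), and α = 1 would force 0 ≥ (1−c)∫u², impossible since c < 1; so 1−α > 0. By the sharp Poincaré inequality on H^1_0 of an interval of length L, ∫(u')² ≥ (π/L)²∫u² with equality for the first sine mode sin(π(x−x₀)/L) (x₀ the left endpoint), so the inequality holds for all u iff (1−α)(π/L)² ≥ α − c, i.e. α ≤ ((π/L)² + c)/((π/L)² + 1) = (1 + c(L/π)²)/(1 + (L/π)²). (Direct route, valid since c ≤ 0: Poincaré gives c∫u² ≥ c(L/π)²∫(u')², so a(u,u) ≥ (1 + c(L/π)²)∫(u')², while ||u||_{H^1}² ≤ (1 + (L/π)²)∫(u')²; dividing yields the same α.) With (π/L)² = 9*π^2/4 and c = -11/7, the largest admissible constant is α = ((π/L)² + c)/((π/L)² + 1).
Simplifying, α = (-44 + 63*π^2)/(7*(4 + 9*π^2)).


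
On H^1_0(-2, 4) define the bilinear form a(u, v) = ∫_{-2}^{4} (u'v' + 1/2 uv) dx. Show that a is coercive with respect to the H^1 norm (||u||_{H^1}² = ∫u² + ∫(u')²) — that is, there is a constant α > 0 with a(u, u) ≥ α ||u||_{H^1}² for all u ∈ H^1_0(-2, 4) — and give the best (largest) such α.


α = (π^2 + 18)/(π^2 + 36)

Coercivity of a(·,·) on H^1_0(-2, 4) means a(u, u) ≥ α ||u||_{H^1}² for every u ∈ H^1_0.
The interval has length L = 6, and Poincaré/coercivity depend only on L. Here a(u, u) = ∫(u')² + (1/2)·∫u².
Here 0 < c = 1/2 < 1. The condition a(u,u) ≥ α||u||_{H^1}² reads (1−α)∫(u')² ≥ (α−c)∫u². Any admissible α is ≤ 1 (rapidly oscillating u have ∫u²/∫(u')² → 0), and α = 1 would force 0 ≥ (1−c)∫u², impossible since c < 1; so 1−α > 0. By the sharp Poincaré inequality on H^1_0 of an interval of length L, ∫(u')² ≥ (π/L)²∫u² with equality for the first sine mode sin(π(x−x₀)/L) (x₀ the left endpoint), so the inequality holds for all u iff (1−α)(π/L)² ≥ α − c, i.e. α ≤ ((π/L)² + c)/((π/L)² + 1) = (1 + c(L/π)²)/(1 + (L/π)²). With (π/L)² = π^2/36 and c = 1/2, the largest admissible constant is α = ((π/L)² + c)/((π/L)² + 1).
Simplifying, α = (π^2 + 18)/(π^2 + 36).


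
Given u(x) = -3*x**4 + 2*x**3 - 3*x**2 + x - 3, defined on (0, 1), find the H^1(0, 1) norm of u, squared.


||u||_{H^1}^2 = 3491/105

The H^1 norm (squared) on an interval (0, L) is
  ||u||_{H^1}^2 = ∫_0^L u(x)^2 dx + ∫_0^L u'(x)^2 dx.
Compute u'(x) = -12*x**3 + 6*x**2 - 6*x + 1.
Then u(x)^2 = 9*x**8 - 12*x**7 + 22*x**6 - 18*x**5 + 31*x**4 - 18*x**3 + 19*x**2 - 6*x + 9 and u'(x)^2 = 144*x**6 - 144*x**5 + 180*x**4 - 96*x**3 + 48*x**2 - 12*x + 1.
Integrate each monomial from 0 to 1 using ∫_0^1 c·x^n dx = c·1^(n+1)/(n+1):
  ∫_0^1 u(x)^2 dx = ∫_0^1 (9*x^8 - 12*x^7 + 22*x^6 - 18*x^5 + 31*x^4 - 18*x^3 + 19*x^2 - 6*x + 9) dx. Term by term:
    ∫_0^1 9*x^8 dx = 1;  ∫_0^1 -12*x^7 dx = -3/2;  ∫_0^1 22*x^6 dx = 22/7;
    ∫_0^1 -18*x^5 dx = -3;  ∫_0^1 31*x^4 dx = 31/5;  ∫_0^1 -18*x^3 dx = -9/2;
    ∫_0^1 19*x^2 dx = 19/3;  ∫_0^1 -6*x dx = -3;  ∫_0^1 9 dx = 9.
  Sum: 1 − 3/2 + 22/7 − 3 + 31/5 − 9/2 + 19/3 − 3 + 9 = 1436/105.
  ∫_0^1 u'(x)^2 dx = ∫_0^1 (144*x^6 - 144*x^5 + 180*x^4 - 96*x^3 + 48*x^2 - 12*x + 1) dx. Term by term:
    ∫_0^1 144*x^6 dx = 144/7;  ∫_0^1 -144*x^5 dx = -24;  ∫_0^1 180*x^4 dx = 36;
    ∫_0^1 -96*x^3 dx = -24;  ∫_0^1 48*x^2 dx = 16;  ∫_0^1 -12*x dx = -6;
    ∫_0^1 1 dx = 1.
  Sum: 144/7 − 24 + 36 − 24 + 16 − 6 + 1 = 137/7.
Adding: ||u||_{H^1}^2 = 1436/105 + 137/7 = 3491/105.


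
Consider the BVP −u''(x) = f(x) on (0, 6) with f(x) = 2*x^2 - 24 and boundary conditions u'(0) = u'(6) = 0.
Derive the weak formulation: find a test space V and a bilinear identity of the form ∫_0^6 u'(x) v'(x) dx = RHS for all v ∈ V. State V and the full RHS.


V = H^1(0, 6) (no boundary constraint on v; u is determined up to an additive constant); weak form: ∫_0^6 u'v' dx = ∫_0^6 (2*x^2 - 24) v dx for all v ∈ V.

Multiply both sides by a test function v and integrate from 0 to 6:
  ∫_0^6 −u''(x) v(x) dx = ∫_0^6 f(x) v(x) dx.
Integrate the LHS by parts once:
  ∫_0^6 −u'' v dx = −[u'(x) v(x)]_0^6 + ∫_0^6 u'(x) v'(x) dx.
Thus ∫_0^6 u'(x) v'(x) dx = ∫_0^6 f(x) v(x) dx + [u'(x) v(x)]_0^6.
Choose V so that boundary terms are either known or forced to vanish.
u has homogeneous Neumann: u'(0) = u'(6) = 0. So [u' v]_0^6 = 0·v(6) − 0·v(0) = 0 for any v; take V = H^1(0, 6).
Weak formulation: find u (satisfying any essential BC) such that ∫_0^6 u'(x) v'(x) dx = ∫_0^6 f v dx for all v ∈ V (homogeneous Neumann, so boundary terms vanish).
Substituting f(x) = 2*x^2 - 24, the right-hand side is ∫_0^6 (2*x^2 - 24) v dx.
Compatibility check (pure Neumann): taking v ≡ 1 ∈ V gives 0 = ∫_0^6 f dx + (0) − (0), i.e. ∫_0^6 f dx must equal u'(0) − u'(6) = 0. Indeed ∫_0^6 (2*x^2 - 24) dx = 0, so the data are compatible. The solution is then unique only up to an additive constant (fix it e.g. by requiring ∫_0^6 u dx = 0).


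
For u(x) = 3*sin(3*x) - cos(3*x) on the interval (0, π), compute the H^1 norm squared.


||u||_{H^1(0,π)}^2 = 50*π

u'(x) = 3*sin(3*x) + 9*cos(3*x).
Expand u² and (u')² and integrate term by term on (0, π), using: for integers n ≥ 1, ∫_0^π sin²(nx) dx = ∫_0^π cos²(nx) dx = π/2; for n ≠ n', ∫_0^π sin(nx)sin(n'x) dx = ∫_0^π cos(nx)cos(n'x) dx = 0; and by product-to-sum, ∫_0^π sin(nx)cos(n'x) dx = ½∫_0^π [sin((n+n')x) + sin((n−n')x)] dx, which is 0 when n+n' is even and 2n/(n²−n'²) when n+n' is odd (it need not vanish on (0, π)).
  u² squared terms: (-1)²·∫cos(3x)² dx = 1·π/2 = π/2;  (3)²·∫sin(3x)² dx = 9·π/2 = 9*π/2.
  u² cross terms: 2·(-1)·(3)·∫cos(3x)·sin(3x) dx = -6·(0) = 0.
  So ∫_0^π u² dx = π/2 + 9*π/2 + 0 = 5*π.
  (u')² squared terms: (3)²·∫sin(3x)² dx = 9·π/2 = 9*π/2;  (9)²·∫cos(3x)² dx = 81·π/2 = 81*π/2.
  (u')² cross terms: 2·(3)·(9)·∫sin(3x)·cos(3x) dx = 54·(0) = 0.
  So ∫_0^π (u')² dx = 9*π/2 + 81*π/2 + 0 = 45*π.
||u||_{H^1}^2 = (5*π) + (45*π) = 50*π.


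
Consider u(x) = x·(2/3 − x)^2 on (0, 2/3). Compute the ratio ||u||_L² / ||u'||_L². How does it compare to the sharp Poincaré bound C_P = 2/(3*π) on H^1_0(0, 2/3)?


||u||_L² / ||u'||_L² = sqrt(14)/21 < C_P = 2/(3*π).

u(x) = x·(2/3 − x)^2, so u'(x) = (3*x - 2)*(9*x - 2)/9.
u(x) = x·(2/3 − x)^2 vanishes at x = 0 and x = 2/3, so u ∈ H^1_0(0, 2/3). Differentiate via the product rule and integrate the resulting polynomials term by term.
  ∫_0^2/3 u² dx = ∫_0^2/3 (x^6 - 8*x^5/3 + 8*x^4/3 - 32*x^3/27 + 16*x^2/81) dx. Term by term:
    ∫_0^2/3 x^6 dx = 128/15309;  ∫_0^2/3 -8*x^5/3 dx = -256/6561;  ∫_0^2/3 8*x^4/3 dx = 256/3645;
    ∫_0^2/3 -32*x^3/27 dx = -128/2187;  ∫_0^2/3 16*x^2/81 dx = 128/6561.
  Sum: 128/15309 − 256/6561 + 256/3645 − 128/2187 + 128/6561 = 128/229635.
  ∫_0^2/3 (u')² dx = ∫_0^2/3 (9*x^4 - 16*x^3 + 88*x^2/9 - 64*x/27 + 16/81) dx. Term by term:
    ∫_0^2/3 9*x^4 dx = 32/135;  ∫_0^2/3 -16*x^3 dx = -64/81;  ∫_0^2/3 88*x^2/9 dx = 704/729;
    ∫_0^2/3 -64*x/27 dx = -128/243;  ∫_0^2/3 16/81 dx = 32/243.
  Sum: 32/135 − 64/81 + 704/729 − 128/243 + 32/243 = 64/3645.
∫_0^2/3 u² dx = 128/229635, so ||u||_L² = 8*sqrt(70)/2835.
∫_0^2/3 (u')² dx = 64/3645, so ||u'||_L² = 8*sqrt(5)/135.
Ratio ||u||_L² / ||u'||_L² = sqrt(14)/21.
Sharp Poincaré constant on H^1_0(0, 2/3) is C_P = L/π = 2/(3*π), achieved by sin(3*π/2·x).
A polynomial bump cannot attain the sharp Poincaré constant (only the first sine eigenfunction does), so the ratio is strictly less than C_P, consistent with ||u||_L² ≤ C_P ||u'||_L².


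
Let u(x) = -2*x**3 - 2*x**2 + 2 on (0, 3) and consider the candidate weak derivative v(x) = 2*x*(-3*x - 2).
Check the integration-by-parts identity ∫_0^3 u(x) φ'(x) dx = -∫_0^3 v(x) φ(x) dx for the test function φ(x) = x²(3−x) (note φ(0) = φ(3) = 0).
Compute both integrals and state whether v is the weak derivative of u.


LHS = 972/5, RHS = 972/5. Yes, v = u' weakly.

u(x) = -2*x**3 - 2*x**2 + 2, classical derivative u'(x) = -6*x**2 - 4*x.
φ(x) = x²(3−x), so φ'(x) = 3*x*(2 - x).
Note φ(0) = φ(3) = 0, so the boundary term u·φ vanishes.
LHS = ∫_0^3 u(x) φ'(x) dx = ∫_0^3 (6*x^5 - 6*x^4 - 12*x^3 - 6*x^2 + 12*x) dx. Term by term:
  ∫_0^3 6*x^5 dx = 729;  ∫_0^3 -6*x^4 dx = -1458/5;  ∫_0^3 -12*x^3 dx = -243;
  ∫_0^3 -6*x^2 dx = -54;  ∫_0^3 12*x dx = 54.
Sum: 729 − 1458/5 − 243 − 54 + 54 = 972/5.
So LHS = 972/5.
∫_0^3 v(x) φ(x) dx = ∫_0^3 (6*x^5 - 14*x^4 - 12*x^3) dx. Term by term:
  ∫_0^3 6*x^5 dx = 729;  ∫_0^3 -14*x^4 dx = -3402/5;  ∫_0^3 -12*x^3 dx = -243.
Sum: 729 − 3402/5 − 243 = -972/5.
So RHS = -∫_0^3 v(x) φ(x) dx = 972/5.
LHS = RHS, so the identity holds for this test φ.
Moreover u is smooth here and v(x) = u'(x) = -6*x**2 - 4*x pointwise, so the identity holds for every test function. Hence v is the weak derivative of u.


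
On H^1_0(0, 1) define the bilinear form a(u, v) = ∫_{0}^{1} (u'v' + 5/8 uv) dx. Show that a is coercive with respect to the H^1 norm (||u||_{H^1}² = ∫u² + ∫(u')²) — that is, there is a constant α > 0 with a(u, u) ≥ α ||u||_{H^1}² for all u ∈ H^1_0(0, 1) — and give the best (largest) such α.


α = (5/8 + π^2)/(1 + π^2)

Coercivity of a(·,·) on H^1_0(0, 1) means a(u, u) ≥ α ||u||_{H^1}² for every u ∈ H^1_0.
The interval has length L = 1, and Poincaré/coercivity depend only on L. Here a(u, u) = ∫(u')² + (5/8)·∫u².
Here 0 < c = 5/8 < 1. The condition a(u,u) ≥ α||u||_{H^1}² reads (1−α)∫(u')² ≥ (α−c)∫u². Any admissible α is ≤ 1 (rapidly oscillating u have ∫u²/∫(u')² → 0), and α = 1 would force 0 ≥ (1−c)∫u², impossible since c < 1; so 1−α > 0. By the sharp Poincaré inequality on H^1_0 of an interval of length L, ∫(u')² ≥ (π/L)²∫u² with equality for the first sine mode sin(π(x−x₀)/L) (x₀ the left endpoint), so the inequality holds for all u iff (1−α)(π/L)² ≥ α − c, i.e. α ≤ ((π/L)² + c)/((π/L)² + 1) = (1 + c(L/π)²)/(1 + (L/π)²). With (π/L)² = π^2 and c = 5/8, the largest admissible constant is α = ((π/L)² + c)/((π/L)² + 1).
Simplifying, α = (5/8 + π^2)/(1 + π^2).


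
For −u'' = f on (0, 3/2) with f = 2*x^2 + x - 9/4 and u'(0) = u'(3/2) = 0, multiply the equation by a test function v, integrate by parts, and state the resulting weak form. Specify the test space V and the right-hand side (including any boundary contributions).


V = H^1(0, 3/2) (no boundary constraint on v; u is determined up to an additive constant); weak form: ∫_0^3/2 u'v' dx = ∫_0^3/2 (2*x^2 + x - 9/4) v dx for all v ∈ V.

Multiply both sides by a test function v and integrate from 0 to 3/2:
  ∫_0^3/2 −u''(x) v(x) dx = ∫_0^3/2 f(x) v(x) dx.
Integrate the LHS by parts once:
  ∫_0^3/2 −u'' v dx = −[u'(x) v(x)]_0^3/2 + ∫_0^3/2 u'(x) v'(x) dx.
Thus ∫_0^3/2 u'(x) v'(x) dx = ∫_0^3/2 f(x) v(x) dx + [u'(x) v(x)]_0^3/2.
Choose V so that boundary terms are either known or forced to vanish.
u has homogeneous Neumann: u'(0) = u'(3/2) = 0. So [u' v]_0^3/2 = 0·v(3/2) − 0·v(0) = 0 for any v; take V = H^1(0, 3/2).
Weak formulation: find u (satisfying any essential BC) such that ∫_0^3/2 u'(x) v'(x) dx = ∫_0^3/2 f v dx for all v ∈ V (homogeneous Neumann, so boundary terms vanish).
Substituting f(x) = 2*x^2 + x - 9/4, the right-hand side is ∫_0^3/2 (2*x^2 + x - 9/4) v dx.
Compatibility check (pure Neumann): taking v ≡ 1 ∈ V gives 0 = ∫_0^3/2 f dx + (0) − (0), i.e. ∫_0^3/2 f dx must equal u'(0) − u'(3/2) = 0. Indeed ∫_0^3/2 (2*x^2 + x - 9/4) dx = 0, so the data are compatible. The solution is then unique only up to an additive constant (fix it e.g. by requiring ∫_0^3/2 u dx = 0).


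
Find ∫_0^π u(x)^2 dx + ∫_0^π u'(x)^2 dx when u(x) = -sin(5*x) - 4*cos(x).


||u||_{H^1(0,π)}^2 = 29*π

u'(x) = 4*sin(x) - 5*cos(5*x).
Expand u² and (u')² and integrate term by term on (0, π), using: for integers n ≥ 1, ∫_0^π sin²(nx) dx = ∫_0^π cos²(nx) dx = π/2; for n ≠ n', ∫_0^π sin(nx)sin(n'x) dx = ∫_0^π cos(nx)cos(n'x) dx = 0; and by product-to-sum, ∫_0^π sin(nx)cos(n'x) dx = ½∫_0^π [sin((n+n')x) + sin((n−n')x)] dx, which is 0 when n+n' is even and 2n/(n²−n'²) when n+n' is odd (it need not vanish on (0, π)).
  u² squared terms: (-1)²·∫sin(5x)² dx = 1·π/2 = π/2;  (-4)²·∫cos(x)² dx = 16·π/2 = 8*π.
  u² cross terms: 2·(-1)·(-4)·∫sin(5x)·cos(x) dx = 8·(0) = 0.
  So ∫_0^π u² dx = π/2 + 8*π + 0 = 17*π/2.
  (u')² squared terms: (-5)²·∫cos(5x)² dx = 25·π/2 = 25*π/2;  (4)²·∫sin(x)² dx = 16·π/2 = 8*π.
  (u')² cross terms: 2·(-5)·(4)·∫cos(5x)·sin(x) dx = -40·(0) = 0.
  So ∫_0^π (u')² dx = 25*π/2 + 8*π + 0 = 41*π/2.
||u||_{H^1}^2 = (17*π/2) + (41*π/2) = 29*π.


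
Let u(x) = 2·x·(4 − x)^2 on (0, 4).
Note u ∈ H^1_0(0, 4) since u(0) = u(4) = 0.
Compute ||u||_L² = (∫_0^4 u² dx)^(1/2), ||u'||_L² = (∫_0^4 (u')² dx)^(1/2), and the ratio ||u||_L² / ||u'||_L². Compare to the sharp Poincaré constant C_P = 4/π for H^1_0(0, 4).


||u||_L² / ||u'||_L² = 2*sqrt(14)/7 < C_P = 4/π.

u(x) = 2·x·(4 − x)^2, so u'(x) = 2*(x - 4)*(3*x - 4).
u(x) = 2·x·(4 − x)^2 vanishes at x = 0 and x = 4, so u ∈ H^1_0(0, 4). Differentiate via the product rule and integrate the resulting polynomials term by term.
  ∫_0^4 u² dx = ∫_0^4 (4*x^6 - 64*x^5 + 384*x^4 - 1024*x^3 + 1024*x^2) dx. Term by term:
    ∫_0^4 4*x^6 dx = 65536/7;  ∫_0^4 -64*x^5 dx = -131072/3;  ∫_0^4 384*x^4 dx = 393216/5;
    ∫_0^4 -1024*x^3 dx = -65536;  ∫_0^4 1024*x^2 dx = 65536/3.
  Sum: 65536/7 − 131072/3 + 393216/5 − 65536 + 65536/3 = 65536/105.
  ∫_0^4 (u')² dx = ∫_0^4 (36*x^4 - 384*x^3 + 1408*x^2 - 2048*x + 1024) dx. Term by term:
    ∫_0^4 36*x^4 dx = 36864/5;  ∫_0^4 -384*x^3 dx = -24576;  ∫_0^4 1408*x^2 dx = 90112/3;
    ∫_0^4 -2048*x dx = -16384;  ∫_0^4 1024 dx = 4096.
  Sum: 36864/5 − 24576 + 90112/3 − 16384 + 4096 = 8192/15.
∫_0^4 u² dx = 65536/105, so ||u||_L² = 256*sqrt(105)/105.
∫_0^4 (u')² dx = 8192/15, so ||u'||_L² = 64*sqrt(30)/15.
Ratio ||u||_L² / ||u'||_L² = 2*sqrt(14)/7.
Sharp Poincaré constant on H^1_0(0, 4) is C_P = L/π = 4/π, achieved by sin(π/4·x).
A polynomial bump cannot attain the sharp Poincaré constant (only the first sine eigenfunction does), so the ratio is strictly less than C_P, consistent with ||u||_L² ≤ C_P ||u'||_L².


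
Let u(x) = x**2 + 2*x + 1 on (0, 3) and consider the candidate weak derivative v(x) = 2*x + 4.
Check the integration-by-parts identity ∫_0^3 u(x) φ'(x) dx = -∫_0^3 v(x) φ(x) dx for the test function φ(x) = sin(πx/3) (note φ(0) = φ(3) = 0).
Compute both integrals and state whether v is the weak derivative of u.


LHS = -30/π, RHS = -42/π. No, v is not the weak derivative of u.

u(x) = x**2 + 2*x + 1, classical derivative u'(x) = 2*x + 2.
φ(x) = sin(πx/3), so φ'(x) = π*cos(π*x/3)/3.
Note φ(0) = φ(3) = 0, so the boundary term u·φ vanishes.
LHS = ∫_0^3 u(x) φ'(x) dx = ∫_0^3 (π*x^2*cos(π*x/3)/3 + 2*π*x*cos(π*x/3)/3 + π*cos(π*x/3)/3) dx. Term by term:
  ∫_0^3 π*cos(π*x/3)/3 dx = 0;  ∫_0^3 π*x^2*cos(π*x/3)/3 dx = -18/π;  ∫_0^3 2*π*x*cos(π*x/3)/3 dx = -12/π.
Sum: 0 − 18/π − 12/π = -30/π.
So LHS = -30/π.
∫_0^3 v(x) φ(x) dx = ∫_0^3 (2*x*sin(π*x/3) + 4*sin(π*x/3)) dx. Term by term:
  ∫_0^3 4*sin(π*x/3) dx = 24/π;  ∫_0^3 2*x*sin(π*x/3) dx = 18/π.
Sum: 24/π + 18/π = 42/π.
So RHS = -∫_0^3 v(x) φ(x) dx = -42/π.
LHS − RHS = 12/π ≠ 0, so the identity fails.
(For a valid weak derivative the identity must hold for EVERY test function, in particular this one. The failure shows v is NOT the weak derivative of u.)
Correct weak derivative would be u'(x) = 2*x + 2.


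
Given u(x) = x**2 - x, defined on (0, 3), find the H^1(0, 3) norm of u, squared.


||u||_{H^1}^2 = 381/10

The H^1 norm (squared) on an interval (0, L) is
  ||u||_{H^1}^2 = ∫_0^L u(x)^2 dx + ∫_0^L u'(x)^2 dx.
Compute u'(x) = 2*x - 1.
Then u(x)^2 = x**4 - 2*x**3 + x**2 and u'(x)^2 = 4*x**2 - 4*x + 1.
Integrate each monomial from 0 to 3 using ∫_0^3 c·x^n dx = c·3^(n+1)/(n+1):
  ∫_0^3 u(x)^2 dx = ∫_0^3 (x^4 - 2*x^3 + x^2) dx. Term by term:
    ∫_0^3 x^4 dx = 243/5;  ∫_0^3 -2*x^3 dx = -81/2;  ∫_0^3 x^2 dx = 9.
  Sum: 243/5 − 81/2 + 9 = 171/10.
  ∫_0^3 u'(x)^2 dx = ∫_0^3 (4*x^2 - 4*x + 1) dx. Term by term:
    ∫_0^3 4*x^2 dx = 36;  ∫_0^3 -4*x dx = -18;  ∫_0^3 1 dx = 3.
  Sum: 36 − 18 + 3 = 21.
Adding: ||u||_{H^1}^2 = 171/10 + 21 = 381/10.


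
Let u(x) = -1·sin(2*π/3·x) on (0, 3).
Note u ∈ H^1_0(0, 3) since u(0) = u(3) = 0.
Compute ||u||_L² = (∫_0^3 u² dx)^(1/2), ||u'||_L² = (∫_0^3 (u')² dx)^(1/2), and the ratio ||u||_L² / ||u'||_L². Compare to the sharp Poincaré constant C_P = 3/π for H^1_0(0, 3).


||u||_L² / ||u'||_L² = 3/(2*π) < C_P = 3/π.

u(x) = -1·sin(2*π/3·x), so u'(x) = -2*π*cos(2*π*x/3)/3.
Writing u(x) = A·sin(kπx/L) with A = -1 and k = 2, use ∫_0^L sin²(kπx/L) dx = L/2 and ∫_0^L cos²(kπx/L) dx = L/2.
u² = 1·sin²(2*π/3·x) and (u')² = 4*π^2/9·cos²(2*π/3·x), and each of sin², cos² integrates to L/2 = 3/2 over (0, 3).
∫_0^3 u² dx = 3/2, so ||u||_L² = sqrt(6)/2.
∫_0^3 (u')² dx = 2*π^2/3, so ||u'||_L² = sqrt(6)*π/3.
Ratio ||u||_L² / ||u'||_L² = 3/(2*π).
Sharp Poincaré constant on H^1_0(0, 3) is C_P = L/π = 3/π, achieved by sin(π/3·x).
This is the k = 2 harmonic; the ratio L/(kπ) is strictly less than C_P = L/π, consistent with the sharp inequality ||u||_L² ≤ C_P ||u'||_L².


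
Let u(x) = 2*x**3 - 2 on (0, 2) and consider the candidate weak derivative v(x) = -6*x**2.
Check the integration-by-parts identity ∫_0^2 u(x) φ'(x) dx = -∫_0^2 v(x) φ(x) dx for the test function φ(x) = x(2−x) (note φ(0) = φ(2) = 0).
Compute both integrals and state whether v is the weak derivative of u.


LHS = -48/5, RHS = 48/5. No, v is not the weak derivative of u.

u(x) = 2*x**3 - 2, classical derivative u'(x) = 6*x**2.
φ(x) = x(2−x), so φ'(x) = 2 - 2*x.
Note φ(0) = φ(2) = 0, so the boundary term u·φ vanishes.
LHS = ∫_0^2 u(x) φ'(x) dx = ∫_0^2 (-4*x^4 + 4*x^3 + 4*x - 4) dx. Term by term:
  ∫_0^2 -4*x^4 dx = -128/5;  ∫_0^2 4*x^3 dx = 16;  ∫_0^2 4*x dx = 8;
  ∫_0^2 -4 dx = -8.
Sum: -128/5 + 16 + 8 − 8 = -48/5.
So LHS = -48/5.
∫_0^2 v(x) φ(x) dx = ∫_0^2 (6*x^4 - 12*x^3) dx. Term by term:
  ∫_0^2 6*x^4 dx = 192/5;  ∫_0^2 -12*x^3 dx = -48.
Sum: 192/5 − 48 = -48/5.
So RHS = -∫_0^2 v(x) φ(x) dx = 48/5.
LHS − RHS = -96/5 ≠ 0, so the identity fails.
(For a valid weak derivative the identity must hold for EVERY test function, in particular this one. The failure shows v is NOT the weak derivative of u.)
Correct weak derivative would be u'(x) = 6*x**2.
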